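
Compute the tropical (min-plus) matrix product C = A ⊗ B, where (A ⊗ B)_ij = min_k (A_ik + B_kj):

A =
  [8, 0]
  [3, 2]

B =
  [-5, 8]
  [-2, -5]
A ⊗ B =
  [-2, -5]
  [-2, -3]

Apply the min-plus product entry-by-entry:
  C[0][0] = min over k of (A[0][0] + B[0][0] = 8 + -5 = 3, A[0][1] + B[1][0] = 0 + -2 = -2) = -2 (attained at k = 1)
  C[0][1] = min over k of (A[0][0] + B[0][1] = 8 + 8 = 16, A[0][1] + B[1][1] = 0 + -5 = -5) = -5 (attained at k = 1)
  C[1][0] = min over k of (A[1][0] + B[0][0] = 3 + -5 = -2, A[1][1] + B[1][0] = 2 + -2 = 0) = -2 (attained at k = 0)
  C[1][1] = min over k of (A[1][0] + B[0][1] = 3 + 8 = 11, A[1][1] + B[1][1] = 2 + -5 = -3) = -3 (attained at k = 1)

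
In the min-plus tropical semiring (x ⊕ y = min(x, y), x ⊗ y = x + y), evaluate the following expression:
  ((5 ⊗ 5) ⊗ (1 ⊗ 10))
((5 ⊗ 5) ⊗ (1 ⊗ 10)) = 21

Expand innermost to outermost. Recall ⊕ takes the minimum of its arguments and ⊗ takes their sum. Working out the expression ((5 ⊗ 5) ⊗ (1 ⊗ 10)) gives 21.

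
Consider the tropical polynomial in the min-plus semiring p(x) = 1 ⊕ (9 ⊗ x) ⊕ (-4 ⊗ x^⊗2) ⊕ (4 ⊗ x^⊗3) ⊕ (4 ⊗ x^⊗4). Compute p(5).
p(5) = 1

A tropical monomial a ⊗ x^⊗i evaluates to a + i · x. Evaluating each term at x = 5:
  Term 0 contributes 1 + 0 · 5 = 1
  Term 1 contributes 9 + 1 · 5 = 14
  Term 2 contributes -4 + 2 · 5 = 6
  Term 3 contributes 4 + 3 · 5 = 19
  Term 4 contributes 4 + 4 · 5 = 24
p(5) = ⊕ of these = min[1, 14, 6, 19, 24] = 1.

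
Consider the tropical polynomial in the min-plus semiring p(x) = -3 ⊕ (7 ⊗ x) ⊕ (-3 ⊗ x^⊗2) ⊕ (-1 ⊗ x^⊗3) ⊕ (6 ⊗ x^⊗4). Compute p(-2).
p(-2) = -7

A tropical monomial a ⊗ x^⊗i evaluates to a + i · x. Evaluating each term at x = -2:
  Term 0 contributes -3 + 0 · -2 = -3
  Term 1 contributes 7 + 1 · -2 = 5
  Term 2 contributes -3 + 2 · -2 = -7
  Term 3 contributes -1 + 3 · -2 = -7
  Term 4 contributes 6 + 4 · -2 = -2
p(-2) = ⊕ of these = min[-3, 5, -7, -7, -2] = -7.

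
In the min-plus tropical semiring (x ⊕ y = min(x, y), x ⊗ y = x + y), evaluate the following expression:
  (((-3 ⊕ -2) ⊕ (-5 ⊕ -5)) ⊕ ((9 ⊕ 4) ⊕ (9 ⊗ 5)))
(((-3 ⊕ -2) ⊕ (-5 ⊕ -5)) ⊕ ((9 ⊕ 4) ⊕ (9 ⊗ 5))) = -5

Expand innermost to outermost. Recall ⊕ takes the minimum of its arguments and ⊗ takes their sum. Working out the expression (((-3 ⊕ -2) ⊕ (-5 ⊕ -5)) ⊕ ((9 ⊕ 4) ⊕ (9 ⊗ 5))) gives -5.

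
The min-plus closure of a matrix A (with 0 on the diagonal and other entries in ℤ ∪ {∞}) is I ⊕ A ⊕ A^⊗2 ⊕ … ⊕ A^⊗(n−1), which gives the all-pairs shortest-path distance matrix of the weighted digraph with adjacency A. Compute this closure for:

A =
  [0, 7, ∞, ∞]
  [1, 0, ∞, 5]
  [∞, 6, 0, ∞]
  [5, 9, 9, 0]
Closure =
  [0, 7, 21, 12]
  [1, 0, 14, 5]
  [7, 6, 0, 11]
  [5, 9, 9, 0]

This is the Floyd-Warshall all-pairs shortest-path computation. For each intermediate vertex k = 0, 1, …, 3, update dist[i][j] ← min(dist[i][j], dist[i][k] + dist[k][j]). The final matrix gives, for each (i, j), the minimum total weight of any directed path from i to j (possibly empty when i = j).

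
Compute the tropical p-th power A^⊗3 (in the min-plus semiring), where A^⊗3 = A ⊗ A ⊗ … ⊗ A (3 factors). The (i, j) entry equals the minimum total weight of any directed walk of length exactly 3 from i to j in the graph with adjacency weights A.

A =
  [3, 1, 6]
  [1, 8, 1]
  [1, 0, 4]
A^⊗3 =
  [3, 2, 5]
  [2, 3, 2]
  [2, 1, 3]

Each entry (A^⊗3)_ij equals the minimum over all length-3 walks i = v_0 → v_1 → … → v_3 = j of Σ_t A[v_t][v_{t+1}]. For example, for (i, j) = (0, 2) we minimise over 9 possible intermediate vertex sequences; the minimum is 5, attained along the walk 0 → 0 → 1 → 2.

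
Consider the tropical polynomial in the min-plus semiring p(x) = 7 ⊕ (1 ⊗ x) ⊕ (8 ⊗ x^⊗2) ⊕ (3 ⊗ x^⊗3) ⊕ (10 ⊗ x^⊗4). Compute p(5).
p(5) = 6

A tropical monomial a ⊗ x^⊗i evaluates to a + i · x. Evaluating each term at x = 5:
  Term 0 contributes 7 + 0 · 5 = 7
  Term 1 contributes 1 + 1 · 5 = 6
  Term 2 contributes 8 + 2 · 5 = 18
  Term 3 contributes 3 + 3 · 5 = 18
  Term 4 contributes 10 + 4 · 5 = 30
p(5) = ⊕ of these = min[7, 6, 18, 18, 30] = 6.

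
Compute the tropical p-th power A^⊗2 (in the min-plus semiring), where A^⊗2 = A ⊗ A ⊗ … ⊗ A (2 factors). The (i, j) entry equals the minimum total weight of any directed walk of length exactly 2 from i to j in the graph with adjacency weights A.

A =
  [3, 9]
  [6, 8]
A^⊗2 =
  [6, 12]
  [9, 15]

Each entry (A^⊗2)_ij equals the minimum over all length-2 walks i = v_0 → v_1 → … → v_2 = j of Σ_t A[v_t][v_{t+1}]. For example, for (i, j) = (0, 1) we minimise over 2 possible intermediate vertex sequences; the minimum is 12, attained along the walk 0 → 0 → 1.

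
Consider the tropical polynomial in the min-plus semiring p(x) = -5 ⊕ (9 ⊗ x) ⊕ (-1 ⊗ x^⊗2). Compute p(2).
p(2) = -5

A tropical monomial a ⊗ x^⊗i evaluates to a + i · x. Evaluating each term at x = 2:
  Term 0 contributes -5 + 0 · 2 = -5
  Term 1 contributes 9 + 1 · 2 = 11
  Term 2 contributes -1 + 2 · 2 = 3
p(2) = ⊕ of these = min[-5, 11, 3] = -5.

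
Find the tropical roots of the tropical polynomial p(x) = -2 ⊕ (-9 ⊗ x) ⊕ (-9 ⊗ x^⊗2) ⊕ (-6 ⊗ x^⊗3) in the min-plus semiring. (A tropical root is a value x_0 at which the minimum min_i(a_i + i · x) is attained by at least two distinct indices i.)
Roots: {-3, 0, 7}

Each tropical root is a break point of the lower envelope of the lines y = a_i + i · x (there are 4 lines, with slopes 0, 1, ..., 3). Only the lines that attain the minimum somewhere contribute to roots; other lines are dominated. Here the surviving (envelope) indices are i = 3, i = 2, i = 1, i = 0.
Intersections between consecutive envelope lines give the roots: for adjacent envelope indices i < j the intersection is x = (a_i − a_j) / (j − i). Reading off the sorted break points: {-3, 0, 7}.
Verification: at each break x_0, at least two indices attain the minimum of min_i(a_i + i · x_0).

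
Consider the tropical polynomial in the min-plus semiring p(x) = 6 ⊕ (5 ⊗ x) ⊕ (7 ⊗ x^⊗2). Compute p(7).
p(7) = 6

A tropical monomial a ⊗ x^⊗i evaluates to a + i · x. Evaluating each term at x = 7:
  Term 0 contributes 6 + 0 · 7 = 6
  Term 1 contributes 5 + 1 · 7 = 12
  Term 2 contributes 7 + 2 · 7 = 21
p(7) = ⊕ of these = min[6, 12, 21] = 6.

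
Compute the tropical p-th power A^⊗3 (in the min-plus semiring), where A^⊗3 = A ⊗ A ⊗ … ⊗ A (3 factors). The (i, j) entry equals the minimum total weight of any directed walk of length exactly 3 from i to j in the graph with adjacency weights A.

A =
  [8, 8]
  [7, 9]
A^⊗3 =
  [23, 23]
  [22, 23]

Each entry (A^⊗3)_ij equals the minimum over all length-3 walks i = v_0 → v_1 → … → v_3 = j of Σ_t A[v_t][v_{t+1}]. For example, for (i, j) = (0, 1) we minimise over 4 possible intermediate vertex sequences; the minimum is 23, attained along the walk 0 → 1 → 0 → 1.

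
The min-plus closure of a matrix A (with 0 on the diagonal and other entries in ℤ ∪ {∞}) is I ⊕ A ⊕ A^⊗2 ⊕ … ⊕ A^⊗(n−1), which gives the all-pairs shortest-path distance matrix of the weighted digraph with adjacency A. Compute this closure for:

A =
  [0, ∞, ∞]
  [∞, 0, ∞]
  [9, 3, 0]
Closure =
  [0, ∞, ∞]
  [∞, 0, ∞]
  [9, 3, 0]

This is the Floyd-Warshall all-pairs shortest-path computation. For each intermediate vertex k = 0, 1, …, 2, update dist[i][j] ← min(dist[i][j], dist[i][k] + dist[k][j]). The final matrix gives, for each (i, j), the minimum total weight of any directed path from i to j (possibly empty when i = j).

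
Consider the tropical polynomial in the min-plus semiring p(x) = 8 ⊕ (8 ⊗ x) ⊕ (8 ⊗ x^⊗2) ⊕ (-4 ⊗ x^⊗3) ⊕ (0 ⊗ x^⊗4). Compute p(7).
p(7) = 8

A tropical monomial a ⊗ x^⊗i evaluates to a + i · x. Evaluating each term at x = 7:
  Term 0 contributes 8 + 0 · 7 = 8
  Term 1 contributes 8 + 1 · 7 = 15
  Term 2 contributes 8 + 2 · 7 = 22
  Term 3 contributes -4 + 3 · 7 = 17
  Term 4 contributes 0 + 4 · 7 = 28
p(7) = ⊕ of these = min[8, 15, 22, 17, 28] = 8.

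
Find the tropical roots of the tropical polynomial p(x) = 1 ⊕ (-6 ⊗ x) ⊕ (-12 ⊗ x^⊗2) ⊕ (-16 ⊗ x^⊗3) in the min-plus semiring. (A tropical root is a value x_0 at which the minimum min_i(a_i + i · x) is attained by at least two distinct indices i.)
Roots: {4, 6, 7}

Each tropical root is a break point of the lower envelope of the lines y = a_i + i · x (there are 4 lines, with slopes 0, 1, ..., 3). Only the lines that attain the minimum somewhere contribute to roots; other lines are dominated. Here the surviving (envelope) indices are i = 3, i = 2, i = 1, i = 0.
Intersections between consecutive envelope lines give the roots: for adjacent envelope indices i < j the intersection is x = (a_i − a_j) / (j − i). Reading off the sorted break points: {4, 6, 7}.
Verification: at each break x_0, at least two indices attain the minimum of min_i(a_i + i · x_0).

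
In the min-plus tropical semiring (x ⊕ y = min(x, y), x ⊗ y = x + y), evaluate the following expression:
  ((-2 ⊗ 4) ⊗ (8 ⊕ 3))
((-2 ⊗ 4) ⊗ (8 ⊕ 3)) = 5

Expand innermost to outermost. Recall ⊕ takes the minimum of its arguments and ⊗ takes their sum. Working out the expression ((-2 ⊗ 4) ⊗ (8 ⊕ 3)) gives 5.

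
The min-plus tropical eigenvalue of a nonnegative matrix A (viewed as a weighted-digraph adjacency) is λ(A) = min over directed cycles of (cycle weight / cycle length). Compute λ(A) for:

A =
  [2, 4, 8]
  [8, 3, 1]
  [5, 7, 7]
λ(A) = 2

Enumerate directed cycles and compute their means (weight / length). Sample:
  cycle 0 → 0: weight = 2, length = 1, mean = 2/1 ≈ 2.000
  cycle 1 → 1: weight = 3, length = 1, mean = 3/1 ≈ 3.000
  cycle 2 → 2: weight = 7, length = 1, mean = 7/1 ≈ 7.000
  cycle 0 → 1 → 0: weight = 12, length = 2, mean = 12/2 ≈ 6.000
  cycle 0 → 2 → 0: weight = 13, length = 2, mean = 13/2 ≈ 6.500
  cycle 1 → 0 → 1: weight = 12, length = 2, mean = 12/2 ≈ 6.000
Minimum mean = 2.000, attained e.g. along the cycle 0 → 0 with weight 2 and length 1. So λ(A) = 2/1 = 2.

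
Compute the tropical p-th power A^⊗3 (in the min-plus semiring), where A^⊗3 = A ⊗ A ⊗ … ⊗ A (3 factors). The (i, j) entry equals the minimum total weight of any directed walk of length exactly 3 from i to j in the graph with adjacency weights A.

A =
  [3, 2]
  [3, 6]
A^⊗3 =
  [8, 7]
  [8, 8]

Each entry (A^⊗3)_ij equals the minimum over all length-3 walks i = v_0 → v_1 → … → v_3 = j of Σ_t A[v_t][v_{t+1}]. For example, for (i, j) = (0, 1) we minimise over 4 possible intermediate vertex sequences; the minimum is 7, attained along the walk 0 → 1 → 0 → 1.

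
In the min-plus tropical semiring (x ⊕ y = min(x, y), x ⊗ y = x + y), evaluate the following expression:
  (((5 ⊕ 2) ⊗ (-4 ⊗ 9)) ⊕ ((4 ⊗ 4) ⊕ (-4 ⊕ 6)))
(((5 ⊕ 2) ⊗ (-4 ⊗ 9)) ⊕ ((4 ⊗ 4) ⊕ (-4 ⊕ 6))) = -4

Expand innermost to outermost. Recall ⊕ takes the minimum of its arguments and ⊗ takes their sum. Working out the expression (((5 ⊕ 2) ⊗ (-4 ⊗ 9)) ⊕ ((4 ⊗ 4) ⊕ (-4 ⊕ 6))) gives -4.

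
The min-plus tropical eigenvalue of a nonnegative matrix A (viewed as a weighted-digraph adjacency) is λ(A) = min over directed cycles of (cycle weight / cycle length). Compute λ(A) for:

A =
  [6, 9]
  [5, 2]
λ(A) = 2

Enumerate directed cycles and compute their means (weight / length). Sample:
  cycle 0 → 0: weight = 6, length = 1, mean = 6/1 ≈ 6.000
  cycle 1 → 1: weight = 2, length = 1, mean = 2/1 ≈ 2.000
  cycle 0 → 1 → 0: weight = 14, length = 2, mean = 14/2 ≈ 7.000
  cycle 1 → 0 → 1: weight = 14, length = 2, mean = 14/2 ≈ 7.000
Minimum mean = 2.000, attained e.g. along the cycle 1 → 1 with weight 2 and length 1. So λ(A) = 2/1 = 2.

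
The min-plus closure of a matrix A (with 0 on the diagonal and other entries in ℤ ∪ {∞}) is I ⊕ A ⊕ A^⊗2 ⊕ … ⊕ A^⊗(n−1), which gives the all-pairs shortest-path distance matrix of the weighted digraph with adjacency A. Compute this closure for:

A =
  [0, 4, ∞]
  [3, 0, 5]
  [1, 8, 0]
Closure =
  [0, 4, 9]
  [3, 0, 5]
  [1, 5, 0]

This is the Floyd-Warshall all-pairs shortest-path computation. For each intermediate vertex k = 0, 1, …, 2, update dist[i][j] ← min(dist[i][j], dist[i][k] + dist[k][j]). The final matrix gives, for each (i, j), the minimum total weight of any directed path from i to j (possibly empty when i = j).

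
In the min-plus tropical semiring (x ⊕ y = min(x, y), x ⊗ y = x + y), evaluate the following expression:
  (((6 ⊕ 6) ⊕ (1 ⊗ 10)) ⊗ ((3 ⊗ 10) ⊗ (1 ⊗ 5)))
(((6 ⊕ 6) ⊕ (1 ⊗ 10)) ⊗ ((3 ⊗ 10) ⊗ (1 ⊗ 5))) = 25

Expand innermost to outermost. Recall ⊕ takes the minimum of its arguments and ⊗ takes their sum. Working out the expression (((6 ⊕ 6) ⊕ (1 ⊗ 10)) ⊗ ((3 ⊗ 10) ⊗ (1 ⊗ 5))) gives 25.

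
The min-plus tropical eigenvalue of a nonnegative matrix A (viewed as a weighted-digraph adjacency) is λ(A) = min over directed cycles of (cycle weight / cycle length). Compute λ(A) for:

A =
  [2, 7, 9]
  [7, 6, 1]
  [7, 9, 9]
λ(A) = 2

Enumerate directed cycles and compute their means (weight / length). Sample:
  cycle 0 → 0: weight = 2, length = 1, mean = 2/1 ≈ 2.000
  cycle 1 → 1: weight = 6, length = 1, mean = 6/1 ≈ 6.000
  cycle 2 → 2: weight = 9, length = 1, mean = 9/1 ≈ 9.000
  cycle 0 → 1 → 0: weight = 14, length = 2, mean = 14/2 ≈ 7.000
  cycle 0 → 2 → 0: weight = 16, length = 2, mean = 16/2 ≈ 8.000
  cycle 1 → 0 → 1: weight = 14, length = 2, mean = 14/2 ≈ 7.000
Minimum mean = 2.000, attained e.g. along the cycle 0 → 0 with weight 2 and length 1. So λ(A) = 2/1 = 2.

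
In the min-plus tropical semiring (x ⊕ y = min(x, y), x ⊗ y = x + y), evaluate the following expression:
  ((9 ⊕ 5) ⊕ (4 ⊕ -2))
((9 ⊕ 5) ⊕ (4 ⊕ -2)) = -2

Expand innermost to outermost. Recall ⊕ takes the minimum of its arguments and ⊗ takes their sum. Working out the expression ((9 ⊕ 5) ⊕ (4 ⊕ -2)) gives -2.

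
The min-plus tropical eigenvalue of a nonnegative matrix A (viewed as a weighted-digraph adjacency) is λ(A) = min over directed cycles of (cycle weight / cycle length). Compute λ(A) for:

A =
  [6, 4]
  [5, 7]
λ(A) = 9/2

Enumerate directed cycles and compute their means (weight / length). Sample:
  cycle 0 → 0: weight = 6, length = 1, mean = 6/1 ≈ 6.000
  cycle 1 → 1: weight = 7, length = 1, mean = 7/1 ≈ 7.000
  cycle 0 → 1 → 0: weight = 9, length = 2, mean = 9/2 ≈ 4.500
  cycle 1 → 0 → 1: weight = 9, length = 2, mean = 9/2 ≈ 4.500
Minimum mean = 4.500, attained e.g. along the cycle 0 → 1 → 0 with weight 9 and length 2. So λ(A) = 9/2 = 9/2.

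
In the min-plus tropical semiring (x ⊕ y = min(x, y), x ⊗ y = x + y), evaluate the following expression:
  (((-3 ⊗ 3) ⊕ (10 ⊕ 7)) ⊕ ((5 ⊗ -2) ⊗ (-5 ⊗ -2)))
(((-3 ⊗ 3) ⊕ (10 ⊕ 7)) ⊕ ((5 ⊗ -2) ⊗ (-5 ⊗ -2))) = -4

Expand innermost to outermost. Recall ⊕ takes the minimum of its arguments and ⊗ takes their sum. Working out the expression (((-3 ⊗ 3) ⊕ (10 ⊕ 7)) ⊕ ((5 ⊗ -2) ⊗ (-5 ⊗ -2))) gives -4.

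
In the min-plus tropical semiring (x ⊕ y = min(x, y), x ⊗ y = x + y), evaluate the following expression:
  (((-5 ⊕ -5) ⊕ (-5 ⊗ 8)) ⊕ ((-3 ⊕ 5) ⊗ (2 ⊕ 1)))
(((-5 ⊕ -5) ⊕ (-5 ⊗ 8)) ⊕ ((-3 ⊕ 5) ⊗ (2 ⊕ 1))) = -5

Expand innermost to outermost. Recall ⊕ takes the minimum of its arguments and ⊗ takes their sum. Working out the expression (((-5 ⊕ -5) ⊕ (-5 ⊗ 8)) ⊕ ((-3 ⊕ 5) ⊗ (2 ⊕ 1))) gives -5.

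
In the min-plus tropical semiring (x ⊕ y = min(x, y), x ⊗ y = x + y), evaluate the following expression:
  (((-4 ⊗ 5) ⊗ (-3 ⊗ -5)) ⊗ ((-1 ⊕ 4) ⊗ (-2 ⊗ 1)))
(((-4 ⊗ 5) ⊗ (-3 ⊗ -5)) ⊗ ((-1 ⊕ 4) ⊗ (-2 ⊗ 1))) = -9

Expand innermost to outermost. Recall ⊕ takes the minimum of its arguments and ⊗ takes their sum. Working out the expression (((-4 ⊗ 5) ⊗ (-3 ⊗ -5)) ⊗ ((-1 ⊕ 4) ⊗ (-2 ⊗ 1))) gives -9.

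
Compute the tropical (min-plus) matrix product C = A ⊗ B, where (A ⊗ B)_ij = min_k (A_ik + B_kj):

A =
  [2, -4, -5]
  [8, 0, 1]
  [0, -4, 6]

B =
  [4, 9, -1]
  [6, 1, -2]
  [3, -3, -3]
A ⊗ B =
  [-2, -8, -8]
  [4, -2, -2]
  [2, -3, -6]

Apply the min-plus product entry-by-entry:
  C[0][0] = min over k of (A[0][0] + B[0][0] = 2 + 4 = 6, A[0][1] + B[1][0] = -4 + 6 = 2, A[0][2] + B[2][0] = -5 + 3 = -2) = -2 (attained at k = 2)
  C[0][1] = min over k of (A[0][0] + B[0][1] = 2 + 9 = 11, A[0][1] + B[1][1] = -4 + 1 = -3, A[0][2] + B[2][1] = -5 + -3 = -8) = -8 (attained at k = 2)
  C[0][2] = min over k of (A[0][0] + B[0][2] = 2 + -1 = 1, A[0][1] + B[1][2] = -4 + -2 = -6, A[0][2] + B[2][2] = -5 + -3 = -8) = -8 (attained at k = 2)
  C[1][0] = min over k of (A[1][0] + B[0][0] = 8 + 4 = 12, A[1][1] + B[1][0] = 0 + 6 = 6, A[1][2] + B[2][0] = 1 + 3 = 4) = 4 (attained at k = 2)
  C[1][1] = min over k of (A[1][0] + B[0][1] = 8 + 9 = 17, A[1][1] + B[1][1] = 0 + 1 = 1, A[1][2] + B[2][1] = 1 + -3 = -2) = -2 (attained at k = 2)
  C[1][2] = min over k of (A[1][0] + B[0][2] = 8 + -1 = 7, A[1][1] + B[1][2] = 0 + -2 = -2, A[1][2] + B[2][2] = 1 + -3 = -2) = -2 (attained at k = 1)
  C[2][0] = min over k of (A[2][0] + B[0][0] = 0 + 4 = 4, A[2][1] + B[1][0] = -4 + 6 = 2, A[2][2] + B[2][0] = 6 + 3 = 9) = 2 (attained at k = 1)
  C[2][1] = min over k of (A[2][0] + B[0][1] = 0 + 9 = 9, A[2][1] + B[1][1] = -4 + 1 = -3, A[2][2] + B[2][1] = 6 + -3 = 3) = -3 (attained at k = 1)
  C[2][2] = min over k of (A[2][0] + B[0][2] = 0 + -1 = -1, A[2][1] + B[1][2] = -4 + -2 = -6, A[2][2] + B[2][2] = 6 + -3 = 3) = -6 (attained at k = 1)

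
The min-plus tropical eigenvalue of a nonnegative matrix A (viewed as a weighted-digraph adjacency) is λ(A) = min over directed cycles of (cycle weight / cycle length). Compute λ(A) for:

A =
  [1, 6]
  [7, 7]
λ(A) = 1

Enumerate directed cycles and compute their means (weight / length). Sample:
  cycle 0 → 0: weight = 1, length = 1, mean = 1/1 ≈ 1.000
  cycle 1 → 1: weight = 7, length = 1, mean = 7/1 ≈ 7.000
  cycle 0 → 1 → 0: weight = 13, length = 2, mean = 13/2 ≈ 6.500
  cycle 1 → 0 → 1: weight = 13, length = 2, mean = 13/2 ≈ 6.500
Minimum mean = 1.000, attained e.g. along the cycle 0 → 0 with weight 1 and length 1. So λ(A) = 1/1 = 1.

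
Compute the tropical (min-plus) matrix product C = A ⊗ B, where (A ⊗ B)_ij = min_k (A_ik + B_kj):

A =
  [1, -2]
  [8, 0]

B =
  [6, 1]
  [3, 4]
A ⊗ B =
  [1, 2]
  [3, 4]

Apply the min-plus product entry-by-entry:
  C[0][0] = min over k of (A[0][0] + B[0][0] = 1 + 6 = 7, A[0][1] + B[1][0] = -2 + 3 = 1) = 1 (attained at k = 1)
  C[0][1] = min over k of (A[0][0] + B[0][1] = 1 + 1 = 2, A[0][1] + B[1][1] = -2 + 4 = 2) = 2 (attained at k = 0)
  C[1][0] = min over k of (A[1][0] + B[0][0] = 8 + 6 = 14, A[1][1] + B[1][0] = 0 + 3 = 3) = 3 (attained at k = 1)
  C[1][1] = min over k of (A[1][0] + B[0][1] = 8 + 1 = 9, A[1][1] + B[1][1] = 0 + 4 = 4) = 4 (attained at k = 1)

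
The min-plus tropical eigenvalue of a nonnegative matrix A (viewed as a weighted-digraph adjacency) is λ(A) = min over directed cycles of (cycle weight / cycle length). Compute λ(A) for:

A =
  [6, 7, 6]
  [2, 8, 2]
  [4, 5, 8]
λ(A) = 7/2

Enumerate directed cycles and compute their means (weight / length). Sample:
  cycle 0 → 0: weight = 6, length = 1, mean = 6/1 ≈ 6.000
  cycle 1 → 1: weight = 8, length = 1, mean = 8/1 ≈ 8.000
  cycle 2 → 2: weight = 8, length = 1, mean = 8/1 ≈ 8.000
  cycle 0 → 1 → 0: weight = 9, length = 2, mean = 9/2 ≈ 4.500
  cycle 0 → 2 → 0: weight = 10, length = 2, mean = 10/2 ≈ 5.000
  cycle 1 → 0 → 1: weight = 9, length = 2, mean = 9/2 ≈ 4.500
Minimum mean = 3.500, attained e.g. along the cycle 1 → 2 → 1 with weight 7 and length 2. So λ(A) = 7/2 = 7/2.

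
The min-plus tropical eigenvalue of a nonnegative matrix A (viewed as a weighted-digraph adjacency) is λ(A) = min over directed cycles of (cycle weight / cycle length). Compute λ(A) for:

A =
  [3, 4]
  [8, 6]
λ(A) = 3

Enumerate directed cycles and compute their means (weight / length). Sample:
  cycle 0 → 0: weight = 3, length = 1, mean = 3/1 ≈ 3.000
  cycle 1 → 1: weight = 6, length = 1, mean = 6/1 ≈ 6.000
  cycle 0 → 1 → 0: weight = 12, length = 2, mean = 12/2 ≈ 6.000
  cycle 1 → 0 → 1: weight = 12, length = 2, mean = 12/2 ≈ 6.000
Minimum mean = 3.000, attained e.g. along the cycle 0 → 0 with weight 3 and length 1. So λ(A) = 3/1 = 3.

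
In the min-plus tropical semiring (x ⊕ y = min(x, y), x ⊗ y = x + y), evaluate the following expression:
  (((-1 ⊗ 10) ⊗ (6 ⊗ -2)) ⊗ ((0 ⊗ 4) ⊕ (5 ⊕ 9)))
(((-1 ⊗ 10) ⊗ (6 ⊗ -2)) ⊗ ((0 ⊗ 4) ⊕ (5 ⊕ 9))) = 17

Expand innermost to outermost. Recall ⊕ takes the minimum of its arguments and ⊗ takes their sum. Working out the expression (((-1 ⊗ 10) ⊗ (6 ⊗ -2)) ⊗ ((0 ⊗ 4) ⊕ (5 ⊕ 9))) gives 17.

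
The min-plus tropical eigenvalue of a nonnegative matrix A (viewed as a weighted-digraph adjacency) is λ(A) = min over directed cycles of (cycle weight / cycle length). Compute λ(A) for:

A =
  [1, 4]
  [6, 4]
λ(A) = 1

Enumerate directed cycles and compute their means (weight / length). Sample:
  cycle 0 → 0: weight = 1, length = 1, mean = 1/1 ≈ 1.000
  cycle 1 → 1: weight = 4, length = 1, mean = 4/1 ≈ 4.000
  cycle 0 → 1 → 0: weight = 10, length = 2, mean = 10/2 ≈ 5.000
  cycle 1 → 0 → 1: weight = 10, length = 2, mean = 10/2 ≈ 5.000
Minimum mean = 1.000, attained e.g. along the cycle 0 → 0 with weight 1 and length 1. So λ(A) = 1/1 = 1.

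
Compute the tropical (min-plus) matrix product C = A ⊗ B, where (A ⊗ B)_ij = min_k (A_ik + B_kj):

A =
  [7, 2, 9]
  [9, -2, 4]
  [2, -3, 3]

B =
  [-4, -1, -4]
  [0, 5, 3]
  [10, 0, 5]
A ⊗ B =
  [2, 6, 3]
  [-2, 3, 1]
  [-3, 1, -2]

Apply the min-plus product entry-by-entry:
  C[0][0] = min over k of (A[0][0] + B[0][0] = 7 + -4 = 3, A[0][1] + B[1][0] = 2 + 0 = 2, A[0][2] + B[2][0] = 9 + 10 = 19) = 2 (attained at k = 1)
  C[0][1] = min over k of (A[0][0] + B[0][1] = 7 + -1 = 6, A[0][1] + B[1][1] = 2 + 5 = 7, A[0][2] + B[2][1] = 9 + 0 = 9) = 6 (attained at k = 0)
  C[0][2] = min over k of (A[0][0] + B[0][2] = 7 + -4 = 3, A[0][1] + B[1][2] = 2 + 3 = 5, A[0][2] + B[2][2] = 9 + 5 = 14) = 3 (attained at k = 0)
  C[1][0] = min over k of (A[1][0] + B[0][0] = 9 + -4 = 5, A[1][1] + B[1][0] = -2 + 0 = -2, A[1][2] + B[2][0] = 4 + 10 = 14) = -2 (attained at k = 1)
  C[1][1] = min over k of (A[1][0] + B[0][1] = 9 + -1 = 8, A[1][1] + B[1][1] = -2 + 5 = 3, A[1][2] + B[2][1] = 4 + 0 = 4) = 3 (attained at k = 1)
  C[1][2] = min over k of (A[1][0] + B[0][2] = 9 + -4 = 5, A[1][1] + B[1][2] = -2 + 3 = 1, A[1][2] + B[2][2] = 4 + 5 = 9) = 1 (attained at k = 1)
  C[2][0] = min over k of (A[2][0] + B[0][0] = 2 + -4 = -2, A[2][1] + B[1][0] = -3 + 0 = -3, A[2][2] + B[2][0] = 3 + 10 = 13) = -3 (attained at k = 1)
  C[2][1] = min over k of (A[2][0] + B[0][1] = 2 + -1 = 1, A[2][1] + B[1][1] = -3 + 5 = 2, A[2][2] + B[2][1] = 3 + 0 = 3) = 1 (attained at k = 0)
  C[2][2] = min over k of (A[2][0] + B[0][2] = 2 + -4 = -2, A[2][1] + B[1][2] = -3 + 3 = 0, A[2][2] + B[2][2] = 3 + 5 = 8) = -2 (attained at k = 0)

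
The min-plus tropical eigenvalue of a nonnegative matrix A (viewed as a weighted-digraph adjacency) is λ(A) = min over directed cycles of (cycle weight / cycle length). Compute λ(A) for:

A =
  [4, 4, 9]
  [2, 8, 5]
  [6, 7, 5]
λ(A) = 3

Enumerate directed cycles and compute their means (weight / length). Sample:
  cycle 0 → 0: weight = 4, length = 1, mean = 4/1 ≈ 4.000
  cycle 1 → 1: weight = 8, length = 1, mean = 8/1 ≈ 8.000
  cycle 2 → 2: weight = 5, length = 1, mean = 5/1 ≈ 5.000
  cycle 0 → 1 → 0: weight = 6, length = 2, mean = 6/2 ≈ 3.000
  cycle 0 → 2 → 0: weight = 15, length = 2, mean = 15/2 ≈ 7.500
  cycle 1 → 0 → 1: weight = 6, length = 2, mean = 6/2 ≈ 3.000
Minimum mean = 3.000, attained e.g. along the cycle 0 → 1 → 0 with weight 6 and length 2. So λ(A) = 6/2 = 3.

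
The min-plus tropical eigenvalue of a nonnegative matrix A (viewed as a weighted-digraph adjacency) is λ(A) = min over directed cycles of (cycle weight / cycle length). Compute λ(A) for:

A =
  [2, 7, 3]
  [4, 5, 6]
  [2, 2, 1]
λ(A) = 1

Enumerate directed cycles and compute their means (weight / length). Sample:
  cycle 0 → 0: weight = 2, length = 1, mean = 2/1 ≈ 2.000
  cycle 1 → 1: weight = 5, length = 1, mean = 5/1 ≈ 5.000
  cycle 2 → 2: weight = 1, length = 1, mean = 1/1 ≈ 1.000
  cycle 0 → 1 → 0: weight = 11, length = 2, mean = 11/2 ≈ 5.500
  cycle 0 → 2 → 0: weight = 5, length = 2, mean = 5/2 ≈ 2.500
  cycle 1 → 0 → 1: weight = 11, length = 2, mean = 11/2 ≈ 5.500
Minimum mean = 1.000, attained e.g. along the cycle 2 → 2 with weight 1 and length 1. So λ(A) = 1/1 = 1.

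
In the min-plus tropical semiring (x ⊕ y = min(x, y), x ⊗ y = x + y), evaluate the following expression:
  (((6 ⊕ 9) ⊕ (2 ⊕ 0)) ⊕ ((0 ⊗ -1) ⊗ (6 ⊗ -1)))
(((6 ⊕ 9) ⊕ (2 ⊕ 0)) ⊕ ((0 ⊗ -1) ⊗ (6 ⊗ -1))) = 0

Expand innermost to outermost. Recall ⊕ takes the minimum of its arguments and ⊗ takes their sum. Working out the expression (((6 ⊕ 9) ⊕ (2 ⊕ 0)) ⊕ ((0 ⊗ -1) ⊗ (6 ⊗ -1))) gives 0.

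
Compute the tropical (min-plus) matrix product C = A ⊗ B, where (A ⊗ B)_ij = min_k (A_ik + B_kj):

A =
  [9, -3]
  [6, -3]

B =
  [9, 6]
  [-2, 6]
A ⊗ B =
  [-5, 3]
  [-5, 3]

Apply the min-plus product entry-by-entry:
  C[0][0] = min over k of (A[0][0] + B[0][0] = 9 + 9 = 18, A[0][1] + B[1][0] = -3 + -2 = -5) = -5 (attained at k = 1)
  C[0][1] = min over k of (A[0][0] + B[0][1] = 9 + 6 = 15, A[0][1] + B[1][1] = -3 + 6 = 3) = 3 (attained at k = 1)
  C[1][0] = min over k of (A[1][0] + B[0][0] = 6 + 9 = 15, A[1][1] + B[1][0] = -3 + -2 = -5) = -5 (attained at k = 1)
  C[1][1] = min over k of (A[1][0] + B[0][1] = 6 + 6 = 12, A[1][1] + B[1][1] = -3 + 6 = 3) = 3 (attained at k = 1)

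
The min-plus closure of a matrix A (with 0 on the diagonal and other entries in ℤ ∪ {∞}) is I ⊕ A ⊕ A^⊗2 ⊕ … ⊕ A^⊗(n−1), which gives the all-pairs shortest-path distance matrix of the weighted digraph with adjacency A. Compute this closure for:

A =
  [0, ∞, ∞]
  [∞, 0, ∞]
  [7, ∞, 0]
Closure =
  [0, ∞, ∞]
  [∞, 0, ∞]
  [7, ∞, 0]

This is the Floyd-Warshall all-pairs shortest-path computation. For each intermediate vertex k = 0, 1, …, 2, update dist[i][j] ← min(dist[i][j], dist[i][k] + dist[k][j]). The final matrix gives, for each (i, j), the minimum total weight of any directed path from i to j (possibly empty when i = j).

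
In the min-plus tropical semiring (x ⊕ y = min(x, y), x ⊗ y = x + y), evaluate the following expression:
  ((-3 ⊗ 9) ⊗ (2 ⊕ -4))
((-3 ⊗ 9) ⊗ (2 ⊕ -4)) = 2

Expand innermost to outermost. Recall ⊕ takes the minimum of its arguments and ⊗ takes their sum. Working out the expression ((-3 ⊗ 9) ⊗ (2 ⊕ -4)) gives 2.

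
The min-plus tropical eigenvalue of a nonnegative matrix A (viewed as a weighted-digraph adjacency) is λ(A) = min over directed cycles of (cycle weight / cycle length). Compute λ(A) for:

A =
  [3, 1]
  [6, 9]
λ(A) = 3

Enumerate directed cycles and compute their means (weight / length). Sample:
  cycle 0 → 0: weight = 3, length = 1, mean = 3/1 ≈ 3.000
  cycle 1 → 1: weight = 9, length = 1, mean = 9/1 ≈ 9.000
  cycle 0 → 1 → 0: weight = 7, length = 2, mean = 7/2 ≈ 3.500
  cycle 1 → 0 → 1: weight = 7, length = 2, mean = 7/2 ≈ 3.500
Minimum mean = 3.000, attained e.g. along the cycle 0 → 0 with weight 3 and length 1. So λ(A) = 3/1 = 3.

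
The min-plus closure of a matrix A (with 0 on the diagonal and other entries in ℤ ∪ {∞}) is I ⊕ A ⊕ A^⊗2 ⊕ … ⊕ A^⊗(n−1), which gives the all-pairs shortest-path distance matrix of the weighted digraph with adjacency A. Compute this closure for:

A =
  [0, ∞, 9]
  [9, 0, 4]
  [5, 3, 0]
Closure =
  [0, 12, 9]
  [9, 0, 4]
  [5, 3, 0]

This is the Floyd-Warshall all-pairs shortest-path computation. For each intermediate vertex k = 0, 1, …, 2, update dist[i][j] ← min(dist[i][j], dist[i][k] + dist[k][j]). The final matrix gives, for each (i, j), the minimum total weight of any directed path from i to j (possibly empty when i = j).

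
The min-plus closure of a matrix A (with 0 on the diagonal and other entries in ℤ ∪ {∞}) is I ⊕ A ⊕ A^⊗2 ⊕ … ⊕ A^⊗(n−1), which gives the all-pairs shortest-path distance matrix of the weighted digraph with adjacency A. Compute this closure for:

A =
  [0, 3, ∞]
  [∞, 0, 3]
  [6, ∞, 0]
Closure =
  [0, 3, 6]
  [9, 0, 3]
  [6, 9, 0]

This is the Floyd-Warshall all-pairs shortest-path computation. For each intermediate vertex k = 0, 1, …, 2, update dist[i][j] ← min(dist[i][j], dist[i][k] + dist[k][j]). The final matrix gives, for each (i, j), the minimum total weight of any directed path from i to j (possibly empty when i = j).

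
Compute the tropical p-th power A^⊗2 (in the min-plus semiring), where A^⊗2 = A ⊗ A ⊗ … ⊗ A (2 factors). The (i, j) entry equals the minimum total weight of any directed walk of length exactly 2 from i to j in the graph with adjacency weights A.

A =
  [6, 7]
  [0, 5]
A^⊗2 =
  [7, 12]
  [5, 7]

Each entry (A^⊗2)_ij equals the minimum over all length-2 walks i = v_0 → v_1 → … → v_2 = j of Σ_t A[v_t][v_{t+1}]. For example, for (i, j) = (0, 1) we minimise over 2 possible intermediate vertex sequences; the minimum is 12, attained along the walk 0 → 1 → 1.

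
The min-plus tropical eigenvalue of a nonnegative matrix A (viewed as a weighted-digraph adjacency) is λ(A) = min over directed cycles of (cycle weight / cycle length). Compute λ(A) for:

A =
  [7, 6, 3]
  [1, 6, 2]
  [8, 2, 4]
λ(A) = 2

Enumerate directed cycles and compute their means (weight / length). Sample:
  cycle 0 → 0: weight = 7, length = 1, mean = 7/1 ≈ 7.000
  cycle 1 → 1: weight = 6, length = 1, mean = 6/1 ≈ 6.000
  cycle 2 → 2: weight = 4, length = 1, mean = 4/1 ≈ 4.000
  cycle 0 → 1 → 0: weight = 7, length = 2, mean = 7/2 ≈ 3.500
  cycle 0 → 2 → 0: weight = 11, length = 2, mean = 11/2 ≈ 5.500
  cycle 1 → 0 → 1: weight = 7, length = 2, mean = 7/2 ≈ 3.500
Minimum mean = 2.000, attained e.g. along the cycle 1 → 2 → 1 with weight 4 and length 2. So λ(A) = 4/2 = 2.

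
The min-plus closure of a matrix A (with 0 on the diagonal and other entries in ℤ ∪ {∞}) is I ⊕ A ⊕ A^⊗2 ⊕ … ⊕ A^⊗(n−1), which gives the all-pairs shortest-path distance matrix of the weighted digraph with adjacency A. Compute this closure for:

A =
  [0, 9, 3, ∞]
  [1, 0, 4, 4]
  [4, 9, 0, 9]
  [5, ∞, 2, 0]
Closure =
  [0, 9, 3, 12]
  [1, 0, 4, 4]
  [4, 9, 0, 9]
  [5, 11, 2, 0]

This is the Floyd-Warshall all-pairs shortest-path computation. For each intermediate vertex k = 0, 1, …, 3, update dist[i][j] ← min(dist[i][j], dist[i][k] + dist[k][j]). The final matrix gives, for each (i, j), the minimum total weight of any directed path from i to j (possibly empty when i = j).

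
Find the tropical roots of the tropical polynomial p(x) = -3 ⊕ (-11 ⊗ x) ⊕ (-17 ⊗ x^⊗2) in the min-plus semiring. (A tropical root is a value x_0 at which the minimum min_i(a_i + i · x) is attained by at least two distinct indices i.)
Roots: {6, 8}

Each tropical root is a break point of the lower envelope of the lines y = a_i + i · x (there are 3 lines, with slopes 0, 1, ..., 2). Only the lines that attain the minimum somewhere contribute to roots; other lines are dominated. Here the surviving (envelope) indices are i = 2, i = 1, i = 0.
Intersections between consecutive envelope lines give the roots: for adjacent envelope indices i < j the intersection is x = (a_i − a_j) / (j − i). Reading off the sorted break points: {6, 8}.
Verification: at each break x_0, at least two indices attain the minimum of min_i(a_i + i · x_0).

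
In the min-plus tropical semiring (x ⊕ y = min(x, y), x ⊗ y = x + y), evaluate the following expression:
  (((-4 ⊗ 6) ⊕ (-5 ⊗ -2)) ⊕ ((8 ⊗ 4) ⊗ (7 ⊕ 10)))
(((-4 ⊗ 6) ⊕ (-5 ⊗ -2)) ⊕ ((8 ⊗ 4) ⊗ (7 ⊕ 10))) = -7

Expand innermost to outermost. Recall ⊕ takes the minimum of its arguments and ⊗ takes their sum. Working out the expression (((-4 ⊗ 6) ⊕ (-5 ⊗ -2)) ⊕ ((8 ⊗ 4) ⊗ (7 ⊕ 10))) gives -7.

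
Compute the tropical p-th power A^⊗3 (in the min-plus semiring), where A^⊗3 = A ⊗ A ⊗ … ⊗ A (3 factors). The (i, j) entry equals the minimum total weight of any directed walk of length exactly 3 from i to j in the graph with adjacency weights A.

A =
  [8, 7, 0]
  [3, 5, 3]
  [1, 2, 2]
A^⊗3 =
  [3, 4, 1]
  [4, 5, 4]
  [2, 3, 3]

Each entry (A^⊗3)_ij equals the minimum over all length-3 walks i = v_0 → v_1 → … → v_3 = j of Σ_t A[v_t][v_{t+1}]. For example, for (i, j) = (0, 2) we minimise over 9 possible intermediate vertex sequences; the minimum is 1, attained along the walk 0 → 2 → 0 → 2.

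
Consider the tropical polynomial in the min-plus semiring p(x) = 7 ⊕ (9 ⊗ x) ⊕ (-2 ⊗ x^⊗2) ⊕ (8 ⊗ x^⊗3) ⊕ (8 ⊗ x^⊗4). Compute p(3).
p(3) = 4

A tropical monomial a ⊗ x^⊗i evaluates to a + i · x. Evaluating each term at x = 3:
  Term 0 contributes 7 + 0 · 3 = 7
  Term 1 contributes 9 + 1 · 3 = 12
  Term 2 contributes -2 + 2 · 3 = 4
  Term 3 contributes 8 + 3 · 3 = 17
  Term 4 contributes 8 + 4 · 3 = 20
p(3) = ⊕ of these = min[7, 12, 4, 17, 20] = 4.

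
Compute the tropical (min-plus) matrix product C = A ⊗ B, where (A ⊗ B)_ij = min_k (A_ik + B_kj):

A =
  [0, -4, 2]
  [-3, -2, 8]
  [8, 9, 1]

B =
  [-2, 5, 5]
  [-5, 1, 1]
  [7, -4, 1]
A ⊗ B =
  [-9, -3, -3]
  [-7, -1, -1]
  [4, -3, 2]

Apply the min-plus product entry-by-entry:
  C[0][0] = min over k of (A[0][0] + B[0][0] = 0 + -2 = -2, A[0][1] + B[1][0] = -4 + -5 = -9, A[0][2] + B[2][0] = 2 + 7 = 9) = -9 (attained at k = 1)
  C[0][1] = min over k of (A[0][0] + B[0][1] = 0 + 5 = 5, A[0][1] + B[1][1] = -4 + 1 = -3, A[0][2] + B[2][1] = 2 + -4 = -2) = -3 (attained at k = 1)
  C[0][2] = min over k of (A[0][0] + B[0][2] = 0 + 5 = 5, A[0][1] + B[1][2] = -4 + 1 = -3, A[0][2] + B[2][2] = 2 + 1 = 3) = -3 (attained at k = 1)
  C[1][0] = min over k of (A[1][0] + B[0][0] = -3 + -2 = -5, A[1][1] + B[1][0] = -2 + -5 = -7, A[1][2] + B[2][0] = 8 + 7 = 15) = -7 (attained at k = 1)
  C[1][1] = min over k of (A[1][0] + B[0][1] = -3 + 5 = 2, A[1][1] + B[1][1] = -2 + 1 = -1, A[1][2] + B[2][1] = 8 + -4 = 4) = -1 (attained at k = 1)
  C[1][2] = min over k of (A[1][0] + B[0][2] = -3 + 5 = 2, A[1][1] + B[1][2] = -2 + 1 = -1, A[1][2] + B[2][2] = 8 + 1 = 9) = -1 (attained at k = 1)
  C[2][0] = min over k of (A[2][0] + B[0][0] = 8 + -2 = 6, A[2][1] + B[1][0] = 9 + -5 = 4, A[2][2] + B[2][0] = 1 + 7 = 8) = 4 (attained at k = 1)
  C[2][1] = min over k of (A[2][0] + B[0][1] = 8 + 5 = 13, A[2][1] + B[1][1] = 9 + 1 = 10, A[2][2] + B[2][1] = 1 + -4 = -3) = -3 (attained at k = 2)
  C[2][2] = min over k of (A[2][0] + B[0][2] = 8 + 5 = 13, A[2][1] + B[1][2] = 9 + 1 = 10, A[2][2] + B[2][2] = 1 + 1 = 2) = 2 (attained at k = 2)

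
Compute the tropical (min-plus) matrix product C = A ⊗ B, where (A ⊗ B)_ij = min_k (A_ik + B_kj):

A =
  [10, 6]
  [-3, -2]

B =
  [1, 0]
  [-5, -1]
A ⊗ B =
  [1, 5]
  [-7, -3]

Apply the min-plus product entry-by-entry:
  C[0][0] = min over k of (A[0][0] + B[0][0] = 10 + 1 = 11, A[0][1] + B[1][0] = 6 + -5 = 1) = 1 (attained at k = 1)
  C[0][1] = min over k of (A[0][0] + B[0][1] = 10 + 0 = 10, A[0][1] + B[1][1] = 6 + -1 = 5) = 5 (attained at k = 1)
  C[1][0] = min over k of (A[1][0] + B[0][0] = -3 + 1 = -2, A[1][1] + B[1][0] = -2 + -5 = -7) = -7 (attained at k = 1)
  C[1][1] = min over k of (A[1][0] + B[0][1] = -3 + 0 = -3, A[1][1] + B[1][1] = -2 + -1 = -3) = -3 (attained at k = 0)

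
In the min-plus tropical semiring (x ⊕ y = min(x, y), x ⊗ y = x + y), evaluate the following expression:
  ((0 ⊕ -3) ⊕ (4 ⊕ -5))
((0 ⊕ -3) ⊕ (4 ⊕ -5)) = -5

Expand innermost to outermost. Recall ⊕ takes the minimum of its arguments and ⊗ takes their sum. Working out the expression ((0 ⊕ -3) ⊕ (4 ⊕ -5)) gives -5.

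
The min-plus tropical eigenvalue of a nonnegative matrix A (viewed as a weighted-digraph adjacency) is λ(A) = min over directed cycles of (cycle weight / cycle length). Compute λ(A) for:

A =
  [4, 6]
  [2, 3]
λ(A) = 3

Enumerate directed cycles and compute their means (weight / length). Sample:
  cycle 0 → 0: weight = 4, length = 1, mean = 4/1 ≈ 4.000
  cycle 1 → 1: weight = 3, length = 1, mean = 3/1 ≈ 3.000
  cycle 0 → 1 → 0: weight = 8, length = 2, mean = 8/2 ≈ 4.000
  cycle 1 → 0 → 1: weight = 8, length = 2, mean = 8/2 ≈ 4.000
Minimum mean = 3.000, attained e.g. along the cycle 1 → 1 with weight 3 and length 1. So λ(A) = 3/1 = 3.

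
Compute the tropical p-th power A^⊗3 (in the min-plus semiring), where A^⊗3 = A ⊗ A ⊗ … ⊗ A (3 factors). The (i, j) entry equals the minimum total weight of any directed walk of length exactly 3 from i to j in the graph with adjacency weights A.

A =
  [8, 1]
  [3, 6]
A^⊗3 =
  [10, 5]
  [7, 10]

Each entry (A^⊗3)_ij equals the minimum over all length-3 walks i = v_0 → v_1 → … → v_3 = j of Σ_t A[v_t][v_{t+1}]. For example, for (i, j) = (0, 1) we minimise over 4 possible intermediate vertex sequences; the minimum is 5, attained along the walk 0 → 1 → 0 → 1.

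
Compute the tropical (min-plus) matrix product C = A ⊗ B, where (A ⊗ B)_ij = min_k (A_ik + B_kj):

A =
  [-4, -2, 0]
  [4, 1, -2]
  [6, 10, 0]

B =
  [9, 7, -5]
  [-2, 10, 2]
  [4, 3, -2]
A ⊗ B =
  [-4, 3, -9]
  [-1, 1, -4]
  [4, 3, -2]

Apply the min-plus product entry-by-entry:
  C[0][0] = min over k of (A[0][0] + B[0][0] = -4 + 9 = 5, A[0][1] + B[1][0] = -2 + -2 = -4, A[0][2] + B[2][0] = 0 + 4 = 4) = -4 (attained at k = 1)
  C[0][1] = min over k of (A[0][0] + B[0][1] = -4 + 7 = 3, A[0][1] + B[1][1] = -2 + 10 = 8, A[0][2] + B[2][1] = 0 + 3 = 3) = 3 (attained at k = 0)
  C[0][2] = min over k of (A[0][0] + B[0][2] = -4 + -5 = -9, A[0][1] + B[1][2] = -2 + 2 = 0, A[0][2] + B[2][2] = 0 + -2 = -2) = -9 (attained at k = 0)
  C[1][0] = min over k of (A[1][0] + B[0][0] = 4 + 9 = 13, A[1][1] + B[1][0] = 1 + -2 = -1, A[1][2] + B[2][0] = -2 + 4 = 2) = -1 (attained at k = 1)
  C[1][1] = min over k of (A[1][0] + B[0][1] = 4 + 7 = 11, A[1][1] + B[1][1] = 1 + 10 = 11, A[1][2] + B[2][1] = -2 + 3 = 1) = 1 (attained at k = 2)
  C[1][2] = min over k of (A[1][0] + B[0][2] = 4 + -5 = -1, A[1][1] + B[1][2] = 1 + 2 = 3, A[1][2] + B[2][2] = -2 + -2 = -4) = -4 (attained at k = 2)
  C[2][0] = min over k of (A[2][0] + B[0][0] = 6 + 9 = 15, A[2][1] + B[1][0] = 10 + -2 = 8, A[2][2] + B[2][0] = 0 + 4 = 4) = 4 (attained at k = 2)
  C[2][1] = min over k of (A[2][0] + B[0][1] = 6 + 7 = 13, A[2][1] + B[1][1] = 10 + 10 = 20, A[2][2] + B[2][1] = 0 + 3 = 3) = 3 (attained at k = 2)
  C[2][2] = min over k of (A[2][0] + B[0][2] = 6 + -5 = 1, A[2][1] + B[1][2] = 10 + 2 = 12, A[2][2] + B[2][2] = 0 + -2 = -2) = -2 (attained at k = 2)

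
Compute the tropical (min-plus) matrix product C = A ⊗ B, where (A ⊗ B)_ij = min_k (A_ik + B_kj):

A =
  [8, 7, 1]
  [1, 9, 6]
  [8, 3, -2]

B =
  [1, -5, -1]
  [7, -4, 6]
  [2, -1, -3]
A ⊗ B =
  [3, 0, -2]
  [2, -4, 0]
  [0, -3, -5]

Apply the min-plus product entry-by-entry:
  C[0][0] = min over k of (A[0][0] + B[0][0] = 8 + 1 = 9, A[0][1] + B[1][0] = 7 + 7 = 14, A[0][2] + B[2][0] = 1 + 2 = 3) = 3 (attained at k = 2)
  C[0][1] = min over k of (A[0][0] + B[0][1] = 8 + -5 = 3, A[0][1] + B[1][1] = 7 + -4 = 3, A[0][2] + B[2][1] = 1 + -1 = 0) = 0 (attained at k = 2)
  C[0][2] = min over k of (A[0][0] + B[0][2] = 8 + -1 = 7, A[0][1] + B[1][2] = 7 + 6 = 13, A[0][2] + B[2][2] = 1 + -3 = -2) = -2 (attained at k = 2)
  C[1][0] = min over k of (A[1][0] + B[0][0] = 1 + 1 = 2, A[1][1] + B[1][0] = 9 + 7 = 16, A[1][2] + B[2][0] = 6 + 2 = 8) = 2 (attained at k = 0)
  C[1][1] = min over k of (A[1][0] + B[0][1] = 1 + -5 = -4, A[1][1] + B[1][1] = 9 + -4 = 5, A[1][2] + B[2][1] = 6 + -1 = 5) = -4 (attained at k = 0)
  C[1][2] = min over k of (A[1][0] + B[0][2] = 1 + -1 = 0, A[1][1] + B[1][2] = 9 + 6 = 15, A[1][2] + B[2][2] = 6 + -3 = 3) = 0 (attained at k = 0)
  C[2][0] = min over k of (A[2][0] + B[0][0] = 8 + 1 = 9, A[2][1] + B[1][0] = 3 + 7 = 10, A[2][2] + B[2][0] = -2 + 2 = 0) = 0 (attained at k = 2)
  C[2][1] = min over k of (A[2][0] + B[0][1] = 8 + -5 = 3, A[2][1] + B[1][1] = 3 + -4 = -1, A[2][2] + B[2][1] = -2 + -1 = -3) = -3 (attained at k = 2)
  C[2][2] = min over k of (A[2][0] + B[0][2] = 8 + -1 = 7, A[2][1] + B[1][2] = 3 + 6 = 9, A[2][2] + B[2][2] = -2 + -3 = -5) = -5 (attained at k = 2)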